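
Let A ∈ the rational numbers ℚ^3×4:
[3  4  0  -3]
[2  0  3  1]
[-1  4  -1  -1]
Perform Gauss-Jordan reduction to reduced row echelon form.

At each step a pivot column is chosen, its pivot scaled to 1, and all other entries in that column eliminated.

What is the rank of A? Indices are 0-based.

pivot(0,0)=3: scale R0 → (1, 4/3, 0, -1)
  clear (1,0): R1 −= (2)R0 → (0, -8/3, 3, 3)
  clear (2,0): R2 −= (-1)R0 → (0, 16/3, -1, -2)
pivot(1,1)=-8/3: scale R1 → (0, 1, -9/8, -9/8)
  clear (0,1): R0 −= (4/3)R1 → (1, 0, 3/2, 1/2)
  clear (2,1): R2 −= (16/3)R1 → (0, 0, 5, 4)
pivot(2,2)=5: scale R2 → (0, 0, 1, 4/5)
  clear (0,2): R0 −= (3/2)R2 → (1, 0, 0, -7/10)
  clear (1,2): R1 −= (-9/8)R2 → (0, 1, 0, -9/40)

rank = 3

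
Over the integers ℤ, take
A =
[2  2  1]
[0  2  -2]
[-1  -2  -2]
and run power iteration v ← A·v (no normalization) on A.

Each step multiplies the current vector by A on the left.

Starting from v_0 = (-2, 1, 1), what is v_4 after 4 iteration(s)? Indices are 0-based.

v_0 = (-2, 1, 1).
v_1 = A·v_0 = (-1, 0, -2).
v_2 = A·v_1 = (-4, 4, 5).
v_3 = A·v_2 = (5, -2, -14).
v_4 = A·v_3 = (-8, 24, 27).

v_4 = (-8, 24, 27)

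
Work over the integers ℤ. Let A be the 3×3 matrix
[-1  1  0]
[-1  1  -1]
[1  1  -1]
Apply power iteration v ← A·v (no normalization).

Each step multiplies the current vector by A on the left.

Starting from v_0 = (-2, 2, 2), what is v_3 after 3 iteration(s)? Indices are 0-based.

v_3 = (2, -6, -10)

v_0 = (-2, 2, 2).
v_1 = A·v_0 = (4, 2, -2).
v_2 = A·v_1 = (-2, 0, 8).
v_3 = A·v_2 = (2, -6, -10).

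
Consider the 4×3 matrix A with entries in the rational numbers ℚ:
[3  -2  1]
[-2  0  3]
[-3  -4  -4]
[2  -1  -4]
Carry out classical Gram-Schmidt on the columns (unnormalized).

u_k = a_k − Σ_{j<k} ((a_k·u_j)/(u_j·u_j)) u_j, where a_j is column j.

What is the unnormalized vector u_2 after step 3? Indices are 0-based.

u_2 = (1611/530, 744/265, -417/530, -777/265)

Step 1: u_0 = a_0 = (3, -2, -3, 2).
Step 2: u_1 = a_1 − (2/13)·u_0 = (-32/13, 4/13, -46/13, -17/13).
Step 3: u_2 = a_2 − (1/26)·u_0 − (232/265)·u_1 = (1611/530, 744/265, -417/530, -777/265).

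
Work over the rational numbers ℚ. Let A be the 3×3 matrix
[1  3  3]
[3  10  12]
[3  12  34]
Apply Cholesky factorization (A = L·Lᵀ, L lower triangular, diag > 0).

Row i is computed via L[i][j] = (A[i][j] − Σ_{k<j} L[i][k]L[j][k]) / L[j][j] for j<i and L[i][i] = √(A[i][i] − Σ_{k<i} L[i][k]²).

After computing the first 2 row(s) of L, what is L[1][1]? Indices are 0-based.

Step 1: L[0][0] = √(1) = 1.
  L[1][0] = (3) / L[0][0] = 3.
Step 2: L[1][1] = √(1) = 1.

L[1][1] = 1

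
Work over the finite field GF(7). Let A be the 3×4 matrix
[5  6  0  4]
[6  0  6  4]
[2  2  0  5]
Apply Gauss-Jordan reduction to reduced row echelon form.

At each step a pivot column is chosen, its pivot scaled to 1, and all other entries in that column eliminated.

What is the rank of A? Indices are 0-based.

pivot(0,0)=5: scale R0 → (1, 4, 0, 5)
  clear (1,0): R1 −= (6)R0 → (0, 4, 6, 2)
  clear (2,0): R2 −= (2)R0 → (0, 1, 0, 2)
pivot(1,1)=4: scale R1 → (0, 1, 5, 4)
  clear (0,1): R0 −= (4)R1 → (1, 0, 1, 3)
  clear (2,1): R2 −= (1)R1 → (0, 0, 2, 5)
pivot(2,2)=2: scale R2 → (0, 0, 1, 6)
  clear (0,2): R0 −= (1)R2 → (1, 0, 0, 4)
  clear (1,2): R1 −= (5)R2 → (0, 1, 0, 2)

rank = 3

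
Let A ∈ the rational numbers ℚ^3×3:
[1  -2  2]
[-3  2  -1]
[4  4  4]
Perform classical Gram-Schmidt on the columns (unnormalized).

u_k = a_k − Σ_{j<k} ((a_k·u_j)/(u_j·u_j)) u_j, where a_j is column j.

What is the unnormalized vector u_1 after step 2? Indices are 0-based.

Step 1: u_0 = a_0 = (1, -3, 4).
Step 2: u_1 = a_1 − (4/13)·u_0 = (-30/13, 38/13, 36/13).

u_1 = (-30/13, 38/13, 36/13)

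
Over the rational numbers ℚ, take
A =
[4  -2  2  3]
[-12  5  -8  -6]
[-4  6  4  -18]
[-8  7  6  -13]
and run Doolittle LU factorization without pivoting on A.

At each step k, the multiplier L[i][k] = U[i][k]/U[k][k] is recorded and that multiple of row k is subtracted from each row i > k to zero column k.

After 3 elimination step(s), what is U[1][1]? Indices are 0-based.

k=0: U[0][0]=4
  eliminate (1,0): mult=-3, new row 1: (0, -1, -2, 3); set L[1][0]=-3
  eliminate (2,0): mult=-1, new row 2: (0, 4, 6, -15); set L[2][0]=-1
  eliminate (3,0): mult=-2, new row 3: (0, 3, 10, -7); set L[3][0]=-2
k=1: U[1][1]=-1
  eliminate (2,1): mult=-4, new row 2: (0, 0, -2, -3); set L[2][1]=-4
  eliminate (3,1): mult=-3, new row 3: (0, 0, 4, 2); set L[3][1]=-3
k=2: U[2][2]=-2
  eliminate (3,2): mult=-2, new row 3: (0, 0, 0, -4); set L[3][2]=-2

U[1][1] = -1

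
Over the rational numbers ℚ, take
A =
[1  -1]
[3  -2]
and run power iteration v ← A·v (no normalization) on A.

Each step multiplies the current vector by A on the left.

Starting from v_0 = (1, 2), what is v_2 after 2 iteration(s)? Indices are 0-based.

v_0 = (1, 2).
v_1 = A·v_0 = (-1, -1).
v_2 = A·v_1 = (0, -1).

v_2 = (0, -1)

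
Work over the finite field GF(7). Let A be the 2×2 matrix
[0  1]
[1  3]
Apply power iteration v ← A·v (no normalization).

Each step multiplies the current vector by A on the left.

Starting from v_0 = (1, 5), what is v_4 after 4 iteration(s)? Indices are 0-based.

v_0 = (1, 5).
v_1 = A·v_0 = (5, 2).
v_2 = A·v_1 = (2, 4).
v_3 = A·v_2 = (4, 0).
v_4 = A·v_3 = (0, 4).

v_4 = (0, 4)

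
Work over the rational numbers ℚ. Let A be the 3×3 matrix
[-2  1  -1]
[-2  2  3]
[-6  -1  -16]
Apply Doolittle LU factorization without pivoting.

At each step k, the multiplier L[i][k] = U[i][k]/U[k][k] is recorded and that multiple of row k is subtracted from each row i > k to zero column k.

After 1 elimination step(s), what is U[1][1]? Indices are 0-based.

U[1][1] = 1

Step 1: pivot at (0,0) is -2.
  row1 ← row1 − (1)·row0  ⇒  L[1][0]=1, U row1=(0, 1, 4)
  row2 ← row2 − (3)·row0  ⇒  L[2][0]=3, U row2=(0, -4, -13)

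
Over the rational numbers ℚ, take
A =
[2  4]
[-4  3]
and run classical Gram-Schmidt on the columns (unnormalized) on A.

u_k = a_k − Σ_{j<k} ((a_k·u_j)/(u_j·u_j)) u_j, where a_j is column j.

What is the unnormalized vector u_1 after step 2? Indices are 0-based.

u_1 = (22/5, 11/5)

Step 1: u_0 = a_0 = (2, -4).
Step 2: u_1 = a_1 − (-1/5)·u_0 = (22/5, 11/5).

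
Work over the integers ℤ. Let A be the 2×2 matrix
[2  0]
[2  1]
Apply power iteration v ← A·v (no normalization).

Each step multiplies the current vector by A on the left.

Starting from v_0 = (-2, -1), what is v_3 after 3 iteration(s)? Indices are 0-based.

v_3 = (-16, -29)

v_0 = (-2, -1).
v_1 = A·v_0 = (-4, -5).
v_2 = A·v_1 = (-8, -13).
v_3 = A·v_2 = (-16, -29).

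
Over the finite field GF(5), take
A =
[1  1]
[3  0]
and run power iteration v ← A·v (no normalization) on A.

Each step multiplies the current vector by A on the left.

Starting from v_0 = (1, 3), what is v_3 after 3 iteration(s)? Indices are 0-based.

v_3 = (4, 1)

v_0 = (1, 3).
v_1 = A·v_0 = (4, 3).
v_2 = A·v_1 = (2, 2).
v_3 = A·v_2 = (4, 1).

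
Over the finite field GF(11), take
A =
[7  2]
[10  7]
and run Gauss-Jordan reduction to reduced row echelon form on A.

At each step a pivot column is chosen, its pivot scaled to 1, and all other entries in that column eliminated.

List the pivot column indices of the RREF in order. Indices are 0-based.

step 1: normalize row 0 (÷7) = (1, 5)
  row 1: subtract 10×row0 = (0, 1)
step 2: normalize row 1 (÷1) = (0, 1)
  row 0: subtract 5×row1 = (1, 0)

pivot columns: 0, 1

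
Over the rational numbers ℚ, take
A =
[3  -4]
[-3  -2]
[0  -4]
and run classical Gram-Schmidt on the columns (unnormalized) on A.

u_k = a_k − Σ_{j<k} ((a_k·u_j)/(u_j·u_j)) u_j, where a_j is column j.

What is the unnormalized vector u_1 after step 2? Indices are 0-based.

Step 1: u_0 = a_0 = (3, -3, 0).
Step 2: u_1 = a_1 − (-1/3)·u_0 = (-3, -3, -4).

u_1 = (-3, -3, -4)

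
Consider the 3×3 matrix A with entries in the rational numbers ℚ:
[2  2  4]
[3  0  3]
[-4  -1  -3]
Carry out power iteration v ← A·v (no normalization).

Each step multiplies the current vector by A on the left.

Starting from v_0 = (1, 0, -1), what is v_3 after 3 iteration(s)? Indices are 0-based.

v_3 = (10, 9, 8)

v_0 = (1, 0, -1).
v_1 = A·v_0 = (-2, 0, -1).
v_2 = A·v_1 = (-8, -9, 11).
v_3 = A·v_2 = (10, 9, 8).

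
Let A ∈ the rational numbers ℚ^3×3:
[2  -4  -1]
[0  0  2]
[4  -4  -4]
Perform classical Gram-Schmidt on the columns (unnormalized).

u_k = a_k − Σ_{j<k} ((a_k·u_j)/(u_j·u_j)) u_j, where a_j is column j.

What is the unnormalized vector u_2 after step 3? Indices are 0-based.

u_2 = (0, 2, 0)

Step 1: u_0 = a_0 = (2, 0, 4).
Step 2: u_1 = a_1 − (-6/5)·u_0 = (-8/5, 0, 4/5).
Step 3: u_2 = a_2 − (-9/10)·u_0 − (-1/2)·u_1 = (0, 2, 0).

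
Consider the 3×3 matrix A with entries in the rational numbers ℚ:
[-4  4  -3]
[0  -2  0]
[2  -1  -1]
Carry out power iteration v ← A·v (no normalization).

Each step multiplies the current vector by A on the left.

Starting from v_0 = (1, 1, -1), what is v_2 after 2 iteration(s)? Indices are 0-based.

v_2 = (-26, 4, 6)

v_0 = (1, 1, -1).
v_1 = A·v_0 = (3, -2, 2).
v_2 = A·v_1 = (-26, 4, 6).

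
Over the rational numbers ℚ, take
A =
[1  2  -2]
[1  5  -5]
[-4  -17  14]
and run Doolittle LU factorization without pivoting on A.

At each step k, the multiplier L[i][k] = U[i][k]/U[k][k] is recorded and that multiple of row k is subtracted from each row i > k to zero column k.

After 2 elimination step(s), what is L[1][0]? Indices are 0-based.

L[1][0] = 1

[col 0] pivot 1
  R1 -= 1*R0 → (0, 3, -3)  (L[1][0] := 1)
  R2 -= -4*R0 → (0, -9, 6)  (L[2][0] := -4)
[col 1] pivot 3
  R2 -= -3*R1 → (0, 0, -3)  (L[2][1] := -3)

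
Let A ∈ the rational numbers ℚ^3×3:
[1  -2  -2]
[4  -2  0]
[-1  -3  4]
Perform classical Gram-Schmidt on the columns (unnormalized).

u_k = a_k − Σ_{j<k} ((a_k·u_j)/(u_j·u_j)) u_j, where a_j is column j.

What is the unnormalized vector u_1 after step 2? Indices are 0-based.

Step 1: u_0 = a_0 = (1, 4, -1).
Step 2: u_1 = a_1 − (-7/18)·u_0 = (-29/18, -4/9, -61/18).

u_1 = (-29/18, -4/9, -61/18)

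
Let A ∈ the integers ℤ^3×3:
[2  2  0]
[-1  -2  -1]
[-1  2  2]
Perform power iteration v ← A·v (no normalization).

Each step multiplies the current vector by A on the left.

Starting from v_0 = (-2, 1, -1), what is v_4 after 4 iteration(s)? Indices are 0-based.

v_0 = (-2, 1, -1).
v_1 = A·v_0 = (-2, 1, 2).
v_2 = A·v_1 = (-2, -2, 8).
v_3 = A·v_2 = (-8, -2, 14).
v_4 = A·v_3 = (-20, -2, 32).

v_4 = (-20, -2, 32)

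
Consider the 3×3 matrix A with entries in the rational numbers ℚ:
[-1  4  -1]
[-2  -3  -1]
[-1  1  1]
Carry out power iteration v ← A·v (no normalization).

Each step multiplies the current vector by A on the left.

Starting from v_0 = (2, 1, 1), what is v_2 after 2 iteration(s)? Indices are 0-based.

v_2 = (-33, 22, -9)

v_0 = (2, 1, 1).
v_1 = A·v_0 = (1, -8, 0).
v_2 = A·v_1 = (-33, 22, -9).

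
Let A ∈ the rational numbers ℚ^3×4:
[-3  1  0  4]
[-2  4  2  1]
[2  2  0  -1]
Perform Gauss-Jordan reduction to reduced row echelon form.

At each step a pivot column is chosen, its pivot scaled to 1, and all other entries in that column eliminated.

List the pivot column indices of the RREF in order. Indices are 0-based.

pivot columns: 0, 1, 2

[1] R0 /= -3  ⇒  (1, -1/3, 0, -4/3)
     R1 -= -2·R0  ⇒  (0, 10/3, 2, -5/3)
     R2 -= 2·R0  ⇒  (0, 8/3, 0, 5/3)
[2] R1 /= 10/3  ⇒  (0, 1, 3/5, -1/2)
     R0 -= -1/3·R1  ⇒  (1, 0, 1/5, -3/2)
     R2 -= 8/3·R1  ⇒  (0, 0, -8/5, 3)
[3] R2 /= -8/5  ⇒  (0, 0, 1, -15/8)
     R0 -= 1/5·R2  ⇒  (1, 0, 0, -9/8)
     R1 -= 3/5·R2  ⇒  (0, 1, 0, 5/8)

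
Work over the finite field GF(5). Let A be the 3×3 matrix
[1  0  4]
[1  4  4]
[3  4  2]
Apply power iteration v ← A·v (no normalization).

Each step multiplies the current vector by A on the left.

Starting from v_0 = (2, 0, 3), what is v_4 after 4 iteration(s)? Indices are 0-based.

v_4 = (3, 1, 2)

v_0 = (2, 0, 3).
v_1 = A·v_0 = (4, 4, 2).
v_2 = A·v_1 = (2, 3, 2).
v_3 = A·v_2 = (0, 2, 2).
v_4 = A·v_3 = (3, 1, 2).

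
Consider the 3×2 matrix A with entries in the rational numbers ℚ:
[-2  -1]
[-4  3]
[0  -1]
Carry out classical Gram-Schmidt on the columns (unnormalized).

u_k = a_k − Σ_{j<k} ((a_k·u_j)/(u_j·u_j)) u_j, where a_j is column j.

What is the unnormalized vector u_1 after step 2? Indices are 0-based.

Step 1: u_0 = a_0 = (-2, -4, 0).
Step 2: u_1 = a_1 − (-1/2)·u_0 = (-2, 1, -1).

u_1 = (-2, 1, -1)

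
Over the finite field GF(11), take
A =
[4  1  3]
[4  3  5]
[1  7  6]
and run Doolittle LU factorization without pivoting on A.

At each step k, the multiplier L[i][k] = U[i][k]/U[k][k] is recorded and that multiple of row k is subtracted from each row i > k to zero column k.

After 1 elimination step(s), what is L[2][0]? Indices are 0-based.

L[2][0] = 3

[col 0] pivot 4
  R1 -= 1*R0 → (0, 2, 2)  (L[1][0] := 1)
  R2 -= 3*R0 → (0, 4, 8)  (L[2][0] := 3)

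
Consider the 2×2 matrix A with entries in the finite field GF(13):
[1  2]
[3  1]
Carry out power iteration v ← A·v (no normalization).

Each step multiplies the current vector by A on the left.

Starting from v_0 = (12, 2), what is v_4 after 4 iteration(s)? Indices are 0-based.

v_4 = (0, 10)

v_0 = (12, 2).
v_1 = A·v_0 = (3, 12).
v_2 = A·v_1 = (1, 8).
v_3 = A·v_2 = (4, 11).
v_4 = A·v_3 = (0, 10).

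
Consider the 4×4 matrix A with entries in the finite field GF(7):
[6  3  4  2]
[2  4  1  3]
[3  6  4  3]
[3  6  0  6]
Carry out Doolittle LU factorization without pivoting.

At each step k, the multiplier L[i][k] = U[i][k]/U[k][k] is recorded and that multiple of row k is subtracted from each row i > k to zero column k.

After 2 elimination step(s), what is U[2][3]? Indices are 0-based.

U[2][3] = 2

k=0: U[0][0]=6
  eliminate (1,0): mult=5, new row 1: (0, 3, 2, 0); set L[1][0]=5
  eliminate (2,0): mult=4, new row 2: (0, 1, 2, 2); set L[2][0]=4
  eliminate (3,0): mult=4, new row 3: (0, 1, 5, 5); set L[3][0]=4
k=1: U[1][1]=3
  eliminate (2,1): mult=5, new row 2: (0, 0, 6, 2); set L[2][1]=5
  eliminate (3,1): mult=5, new row 3: (0, 0, 2, 5); set L[3][1]=5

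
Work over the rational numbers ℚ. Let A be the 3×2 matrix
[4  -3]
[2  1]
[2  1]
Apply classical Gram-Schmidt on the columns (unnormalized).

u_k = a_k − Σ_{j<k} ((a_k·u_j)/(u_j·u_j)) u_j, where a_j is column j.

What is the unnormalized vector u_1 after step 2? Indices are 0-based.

u_1 = (-5/3, 5/3, 5/3)

Step 1: u_0 = a_0 = (4, 2, 2).
Step 2: u_1 = a_1 − (-1/3)·u_0 = (-5/3, 5/3, 5/3).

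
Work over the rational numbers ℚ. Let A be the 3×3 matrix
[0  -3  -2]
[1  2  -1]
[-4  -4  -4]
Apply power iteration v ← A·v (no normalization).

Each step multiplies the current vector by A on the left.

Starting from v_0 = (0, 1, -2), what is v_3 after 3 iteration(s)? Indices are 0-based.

v_0 = (0, 1, -2).
v_1 = A·v_0 = (1, 4, 4).
v_2 = A·v_1 = (-20, 5, -36).
v_3 = A·v_2 = (57, 26, 204).

v_3 = (57, 26, 204)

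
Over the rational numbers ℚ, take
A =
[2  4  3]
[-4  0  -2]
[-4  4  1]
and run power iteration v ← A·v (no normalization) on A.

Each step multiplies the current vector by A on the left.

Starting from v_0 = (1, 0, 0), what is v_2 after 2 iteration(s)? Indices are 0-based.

v_0 = (1, 0, 0).
v_1 = A·v_0 = (2, -4, -4).
v_2 = A·v_1 = (-24, 0, -28).

v_2 = (-24, 0, -28)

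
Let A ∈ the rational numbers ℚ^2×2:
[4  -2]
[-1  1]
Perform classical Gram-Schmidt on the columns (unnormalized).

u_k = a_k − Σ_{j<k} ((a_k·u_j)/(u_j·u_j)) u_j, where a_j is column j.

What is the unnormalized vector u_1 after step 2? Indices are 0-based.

Step 1: u_0 = a_0 = (4, -1).
Step 2: u_1 = a_1 − (-9/17)·u_0 = (2/17, 8/17).

u_1 = (2/17, 8/17)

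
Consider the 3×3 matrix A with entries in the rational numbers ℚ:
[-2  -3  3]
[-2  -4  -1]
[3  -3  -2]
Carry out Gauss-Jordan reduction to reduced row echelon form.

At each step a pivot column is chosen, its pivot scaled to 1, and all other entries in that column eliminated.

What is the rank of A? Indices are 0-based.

[1] R0 /= -2  ⇒  (1, 3/2, -3/2)
     R1 -= -2·R0  ⇒  (0, -1, -4)
     R2 -= 3·R0  ⇒  (0, -15/2, 5/2)
[2] R1 /= -1  ⇒  (0, 1, 4)
     R0 -= 3/2·R1  ⇒  (1, 0, -15/2)
     R2 -= -15/2·R1  ⇒  (0, 0, 65/2)
[3] R2 /= 65/2  ⇒  (0, 0, 1)
     R0 -= -15/2·R2  ⇒  (1, 0, 0)
     R1 -= 4·R2  ⇒  (0, 1, 0)

rank = 3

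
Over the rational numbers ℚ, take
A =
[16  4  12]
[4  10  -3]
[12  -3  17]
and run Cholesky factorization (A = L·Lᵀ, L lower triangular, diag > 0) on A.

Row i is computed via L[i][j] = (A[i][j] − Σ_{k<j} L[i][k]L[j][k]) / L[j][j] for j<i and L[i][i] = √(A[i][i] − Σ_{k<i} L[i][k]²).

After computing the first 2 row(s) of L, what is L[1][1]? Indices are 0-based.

Step 1: L[0][0] = √(16) = 4.
  L[1][0] = (4) / L[0][0] = 1.
Step 2: L[1][1] = √(9) = 3.

L[1][1] = 3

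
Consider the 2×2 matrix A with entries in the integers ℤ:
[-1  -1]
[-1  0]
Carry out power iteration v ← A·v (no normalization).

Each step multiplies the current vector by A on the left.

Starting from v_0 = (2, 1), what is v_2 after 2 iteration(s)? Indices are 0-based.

v_0 = (2, 1).
v_1 = A·v_0 = (-3, -2).
v_2 = A·v_1 = (5, 3).

v_2 = (5, 3)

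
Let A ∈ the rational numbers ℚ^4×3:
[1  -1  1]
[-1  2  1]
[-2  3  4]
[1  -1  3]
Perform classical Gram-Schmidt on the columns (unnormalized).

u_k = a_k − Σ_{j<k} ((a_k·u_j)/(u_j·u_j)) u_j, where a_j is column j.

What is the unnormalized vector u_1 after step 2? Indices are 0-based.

Step 1: u_0 = a_0 = (1, -1, -2, 1).
Step 2: u_1 = a_1 − (-10/7)·u_0 = (3/7, 4/7, 1/7, 3/7).

u_1 = (3/7, 4/7, 1/7, 3/7)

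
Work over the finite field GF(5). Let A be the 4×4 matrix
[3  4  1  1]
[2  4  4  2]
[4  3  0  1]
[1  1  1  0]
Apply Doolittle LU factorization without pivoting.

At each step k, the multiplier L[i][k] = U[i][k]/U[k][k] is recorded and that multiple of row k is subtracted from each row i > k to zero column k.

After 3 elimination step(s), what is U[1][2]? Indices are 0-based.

U[1][2] = 0

k=0: U[0][0]=3
  eliminate (1,0): mult=4, new row 1: (0, 3, 0, 3); set L[1][0]=4
  eliminate (2,0): mult=3, new row 2: (0, 1, 2, 3); set L[2][0]=3
  eliminate (3,0): mult=2, new row 3: (0, 3, 4, 3); set L[3][0]=2
k=1: U[1][1]=3
  eliminate (2,1): mult=2, new row 2: (0, 0, 2, 2); set L[2][1]=2
  eliminate (3,1): mult=1, new row 3: (0, 0, 4, 0); set L[3][1]=1
k=2: U[2][2]=2
  eliminate (3,2): mult=2, new row 3: (0, 0, 0, 1); set L[3][2]=2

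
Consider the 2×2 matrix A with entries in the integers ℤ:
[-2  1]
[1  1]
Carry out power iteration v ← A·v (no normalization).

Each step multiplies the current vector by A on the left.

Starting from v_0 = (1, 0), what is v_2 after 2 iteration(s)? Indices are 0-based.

v_0 = (1, 0).
v_1 = A·v_0 = (-2, 1).
v_2 = A·v_1 = (5, -1).

v_2 = (5, -1)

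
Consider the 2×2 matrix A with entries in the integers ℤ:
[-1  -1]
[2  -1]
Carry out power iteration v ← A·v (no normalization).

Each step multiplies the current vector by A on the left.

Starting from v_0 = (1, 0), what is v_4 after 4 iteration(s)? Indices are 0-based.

v_4 = (-7, 8)

v_0 = (1, 0).
v_1 = A·v_0 = (-1, 2).
v_2 = A·v_1 = (-1, -4).
v_3 = A·v_2 = (5, 2).
v_4 = A·v_3 = (-7, 8).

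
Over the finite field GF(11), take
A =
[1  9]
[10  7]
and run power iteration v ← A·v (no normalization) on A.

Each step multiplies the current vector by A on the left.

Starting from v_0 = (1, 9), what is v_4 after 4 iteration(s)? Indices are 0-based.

v_0 = (1, 9).
v_1 = A·v_0 = (5, 7).
v_2 = A·v_1 = (2, 0).
v_3 = A·v_2 = (2, 9).
v_4 = A·v_3 = (6, 6).

v_4 = (6, 6)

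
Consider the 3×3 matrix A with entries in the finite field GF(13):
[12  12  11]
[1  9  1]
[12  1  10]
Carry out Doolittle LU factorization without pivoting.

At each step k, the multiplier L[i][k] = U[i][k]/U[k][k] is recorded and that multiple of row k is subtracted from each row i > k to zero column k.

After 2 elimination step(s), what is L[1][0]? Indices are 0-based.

Step 1: pivot at (0,0) is 12.
  row1 ← row1 − (12)·row0  ⇒  L[1][0]=12, U row1=(0, 8, 12)
  row2 ← row2 − (1)·row0  ⇒  L[2][0]=1, U row2=(0, 2, 12)
Step 2: pivot at (1,1) is 8.
  row2 ← row2 − (10)·row1  ⇒  L[2][1]=10, U row2=(0, 0, 9)

L[1][0] = 12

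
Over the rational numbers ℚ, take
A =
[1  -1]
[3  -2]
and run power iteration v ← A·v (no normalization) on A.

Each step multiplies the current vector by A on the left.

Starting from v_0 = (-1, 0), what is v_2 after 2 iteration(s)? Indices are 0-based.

v_0 = (-1, 0).
v_1 = A·v_0 = (-1, -3).
v_2 = A·v_1 = (2, 3).

v_2 = (2, 3)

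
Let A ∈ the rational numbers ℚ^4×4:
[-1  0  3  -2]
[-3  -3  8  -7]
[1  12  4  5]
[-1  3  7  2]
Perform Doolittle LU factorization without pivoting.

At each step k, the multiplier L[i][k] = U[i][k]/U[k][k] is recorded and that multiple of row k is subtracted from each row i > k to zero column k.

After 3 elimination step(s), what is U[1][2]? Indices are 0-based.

k=0: U[0][0]=-1
  eliminate (1,0): mult=3, new row 1: (0, -3, -1, -1); set L[1][0]=3
  eliminate (2,0): mult=-1, new row 2: (0, 12, 7, 3); set L[2][0]=-1
  eliminate (3,0): mult=1, new row 3: (0, 3, 4, 4); set L[3][0]=1
k=1: U[1][1]=-3
  eliminate (2,1): mult=-4, new row 2: (0, 0, 3, -1); set L[2][1]=-4
  eliminate (3,1): mult=-1, new row 3: (0, 0, 3, 3); set L[3][1]=-1
k=2: U[2][2]=3
  eliminate (3,2): mult=1, new row 3: (0, 0, 0, 4); set L[3][2]=1

U[1][2] = -1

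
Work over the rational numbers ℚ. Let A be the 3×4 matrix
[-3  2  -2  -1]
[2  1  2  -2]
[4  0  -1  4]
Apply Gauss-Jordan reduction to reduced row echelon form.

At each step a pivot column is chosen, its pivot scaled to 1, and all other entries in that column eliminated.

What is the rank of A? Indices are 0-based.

[1] R0 /= -3  ⇒  (1, -2/3, 2/3, 1/3)
     R1 -= 2·R0  ⇒  (0, 7/3, 2/3, -8/3)
     R2 -= 4·R0  ⇒  (0, 8/3, -11/3, 8/3)
[2] R1 /= 7/3  ⇒  (0, 1, 2/7, -8/7)
     R0 -= -2/3·R1  ⇒  (1, 0, 6/7, -3/7)
     R2 -= 8/3·R1  ⇒  (0, 0, -31/7, 40/7)
[3] R2 /= -31/7  ⇒  (0, 0, 1, -40/31)
     R0 -= 6/7·R2  ⇒  (1, 0, 0, 21/31)
     R1 -= 2/7·R2  ⇒  (0, 1, 0, -24/31)

rank = 3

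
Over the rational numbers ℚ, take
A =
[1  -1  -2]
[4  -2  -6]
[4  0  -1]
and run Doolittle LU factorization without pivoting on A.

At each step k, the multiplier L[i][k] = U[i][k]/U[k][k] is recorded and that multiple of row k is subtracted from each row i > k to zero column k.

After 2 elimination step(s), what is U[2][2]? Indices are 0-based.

U[2][2] = 3

k=0: U[0][0]=1
  eliminate (1,0): mult=4, new row 1: (0, 2, 2); set L[1][0]=4
  eliminate (2,0): mult=4, new row 2: (0, 4, 7); set L[2][0]=4
k=1: U[1][1]=2
  eliminate (2,1): mult=2, new row 2: (0, 0, 3); set L[2][1]=2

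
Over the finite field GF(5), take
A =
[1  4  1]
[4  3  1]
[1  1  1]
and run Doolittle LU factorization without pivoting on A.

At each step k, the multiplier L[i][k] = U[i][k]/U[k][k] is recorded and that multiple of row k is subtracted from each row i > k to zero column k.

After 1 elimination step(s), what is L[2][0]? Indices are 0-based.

k=0: U[0][0]=1
  eliminate (1,0): mult=4, new row 1: (0, 2, 2); set L[1][0]=4
  eliminate (2,0): mult=1, new row 2: (0, 2, 0); set L[2][0]=1

L[2][0] = 1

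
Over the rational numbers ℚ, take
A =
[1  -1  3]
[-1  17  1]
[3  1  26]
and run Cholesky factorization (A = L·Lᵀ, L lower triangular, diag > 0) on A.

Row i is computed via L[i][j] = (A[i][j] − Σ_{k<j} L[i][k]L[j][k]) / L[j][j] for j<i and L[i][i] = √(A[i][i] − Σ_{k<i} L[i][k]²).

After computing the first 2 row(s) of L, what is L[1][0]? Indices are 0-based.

Step 1: L[0][0] = √(1) = 1.
  L[1][0] = (-1) / L[0][0] = -1.
Step 2: L[1][1] = √(16) = 4.

L[1][0] = -1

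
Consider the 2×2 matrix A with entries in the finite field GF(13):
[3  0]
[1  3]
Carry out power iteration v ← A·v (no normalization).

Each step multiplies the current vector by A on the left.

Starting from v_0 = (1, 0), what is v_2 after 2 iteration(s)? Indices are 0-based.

v_2 = (9, 6)

v_0 = (1, 0).
v_1 = A·v_0 = (3, 1).
v_2 = A·v_1 = (9, 6).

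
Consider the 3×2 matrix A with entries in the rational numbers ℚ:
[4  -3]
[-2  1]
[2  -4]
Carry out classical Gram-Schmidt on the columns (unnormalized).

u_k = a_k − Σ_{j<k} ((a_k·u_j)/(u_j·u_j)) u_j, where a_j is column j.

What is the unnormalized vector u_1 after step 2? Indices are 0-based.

Step 1: u_0 = a_0 = (4, -2, 2).
Step 2: u_1 = a_1 − (-11/12)·u_0 = (2/3, -5/6, -13/6).

u_1 = (2/3, -5/6, -13/6)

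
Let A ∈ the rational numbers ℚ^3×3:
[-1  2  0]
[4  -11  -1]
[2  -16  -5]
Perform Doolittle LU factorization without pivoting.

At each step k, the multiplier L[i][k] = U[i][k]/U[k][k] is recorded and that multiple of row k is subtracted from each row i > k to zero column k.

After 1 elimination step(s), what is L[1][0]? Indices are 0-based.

k=0: U[0][0]=-1
  eliminate (1,0): mult=-4, new row 1: (0, -3, -1); set L[1][0]=-4
  eliminate (2,0): mult=-2, new row 2: (0, -12, -5); set L[2][0]=-2

L[1][0] = -4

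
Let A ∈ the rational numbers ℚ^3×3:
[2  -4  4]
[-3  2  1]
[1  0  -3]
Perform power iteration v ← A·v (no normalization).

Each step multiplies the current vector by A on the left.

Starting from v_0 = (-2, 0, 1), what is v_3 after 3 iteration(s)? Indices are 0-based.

v_3 = (-72, 177, -93)

v_0 = (-2, 0, 1).
v_1 = A·v_0 = (0, 7, -5).
v_2 = A·v_1 = (-48, 9, 15).
v_3 = A·v_2 = (-72, 177, -93).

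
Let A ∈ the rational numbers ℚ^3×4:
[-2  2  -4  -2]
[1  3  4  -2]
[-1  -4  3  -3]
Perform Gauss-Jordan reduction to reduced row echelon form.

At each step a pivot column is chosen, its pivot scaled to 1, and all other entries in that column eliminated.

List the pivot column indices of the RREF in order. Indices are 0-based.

[1] R0 /= -2  ⇒  (1, -1, 2, 1)
     R1 -= 1·R0  ⇒  (0, 4, 2, -3)
     R2 -= -1·R0  ⇒  (0, -5, 5, -2)
[2] R1 /= 4  ⇒  (0, 1, 1/2, -3/4)
     R0 -= -1·R1  ⇒  (1, 0, 5/2, 1/4)
     R2 -= -5·R1  ⇒  (0, 0, 15/2, -23/4)
[3] R2 /= 15/2  ⇒  (0, 0, 1, -23/30)
     R0 -= 5/2·R2  ⇒  (1, 0, 0, 13/6)
     R1 -= 1/2·R2  ⇒  (0, 1, 0, -11/30)

pivot columns: 0, 1, 2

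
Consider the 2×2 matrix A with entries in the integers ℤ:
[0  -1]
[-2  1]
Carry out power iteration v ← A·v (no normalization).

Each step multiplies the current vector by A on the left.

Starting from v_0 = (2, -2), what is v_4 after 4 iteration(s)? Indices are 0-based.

v_4 = (22, -42)

v_0 = (2, -2).
v_1 = A·v_0 = (2, -6).
v_2 = A·v_1 = (6, -10).
v_3 = A·v_2 = (10, -22).
v_4 = A·v_3 = (22, -42).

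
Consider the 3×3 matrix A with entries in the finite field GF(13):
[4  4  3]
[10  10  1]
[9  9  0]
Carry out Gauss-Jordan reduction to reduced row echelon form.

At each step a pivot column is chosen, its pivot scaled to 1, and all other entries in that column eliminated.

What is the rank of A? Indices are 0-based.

rank = 2

step 1: normalize row 0 (÷4) = (1, 1, 4)
  row 1: subtract 10×row0 = (0, 0, 0)
  row 2: subtract 9×row0 = (0, 0, 3)
skip col 1 (zero from row 1)
step 2: exchange rows 1,2
step 2: normalize row 1 (÷3) = (0, 0, 1)
  row 0: subtract 4×row1 = (1, 1, 0)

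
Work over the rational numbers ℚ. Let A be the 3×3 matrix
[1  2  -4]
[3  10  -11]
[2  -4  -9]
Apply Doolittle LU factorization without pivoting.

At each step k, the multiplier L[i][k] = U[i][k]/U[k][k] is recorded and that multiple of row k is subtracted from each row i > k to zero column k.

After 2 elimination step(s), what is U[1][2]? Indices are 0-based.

U[1][2] = 1

Step 1: pivot at (0,0) is 1.
  row1 ← row1 − (3)·row0  ⇒  L[1][0]=3, U row1=(0, 4, 1)
  row2 ← row2 − (2)·row0  ⇒  L[2][0]=2, U row2=(0, -8, -1)
Step 2: pivot at (1,1) is 4.
  row2 ← row2 − (-2)·row1  ⇒  L[2][1]=-2, U row2=(0, 0, 1)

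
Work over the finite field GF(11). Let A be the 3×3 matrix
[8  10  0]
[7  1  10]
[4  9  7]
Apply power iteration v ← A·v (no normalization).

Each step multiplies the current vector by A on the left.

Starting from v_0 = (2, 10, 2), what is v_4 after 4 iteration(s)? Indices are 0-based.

v_4 = (5, 3, 2)

v_0 = (2, 10, 2).
v_1 = A·v_0 = (6, 0, 2).
v_2 = A·v_1 = (4, 7, 5).
v_3 = A·v_2 = (3, 8, 4).
v_4 = A·v_3 = (5, 3, 2).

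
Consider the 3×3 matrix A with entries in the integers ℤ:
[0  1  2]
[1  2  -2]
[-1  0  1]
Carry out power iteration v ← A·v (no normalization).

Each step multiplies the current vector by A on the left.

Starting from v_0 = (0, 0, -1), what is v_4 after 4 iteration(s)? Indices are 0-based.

v_0 = (0, 0, -1).
v_1 = A·v_0 = (-2, 2, -1).
v_2 = A·v_1 = (0, 4, 1).
v_3 = A·v_2 = (6, 6, 1).
v_4 = A·v_3 = (8, 16, -5).

v_4 = (8, 16, -5)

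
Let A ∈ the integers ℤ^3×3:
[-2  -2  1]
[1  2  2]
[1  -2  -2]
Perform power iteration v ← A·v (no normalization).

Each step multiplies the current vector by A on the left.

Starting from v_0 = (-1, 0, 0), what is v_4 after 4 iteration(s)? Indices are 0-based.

v_4 = (-53, 4, 28)

v_0 = (-1, 0, 0).
v_1 = A·v_0 = (2, -1, -1).
v_2 = A·v_1 = (-3, -2, 6).
v_3 = A·v_2 = (16, 5, -11).
v_4 = A·v_3 = (-53, 4, 28).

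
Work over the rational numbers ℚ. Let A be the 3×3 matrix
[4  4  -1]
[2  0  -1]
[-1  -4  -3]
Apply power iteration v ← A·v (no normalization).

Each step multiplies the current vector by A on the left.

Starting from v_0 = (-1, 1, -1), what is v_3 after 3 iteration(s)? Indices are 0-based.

v_3 = (5, -3, -17)

v_0 = (-1, 1, -1).
v_1 = A·v_0 = (1, -1, 0).
v_2 = A·v_1 = (0, 2, 3).
v_3 = A·v_2 = (5, -3, -17).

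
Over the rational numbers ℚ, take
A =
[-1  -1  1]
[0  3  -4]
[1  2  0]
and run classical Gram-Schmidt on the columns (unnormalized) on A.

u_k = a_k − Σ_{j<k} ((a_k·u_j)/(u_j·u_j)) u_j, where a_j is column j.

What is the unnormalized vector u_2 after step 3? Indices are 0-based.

Step 1: u_0 = a_0 = (-1, 0, 1).
Step 2: u_1 = a_1 − (3/2)·u_0 = (1/2, 3, 1/2).
Step 3: u_2 = a_2 − (-1/2)·u_0 − (-23/19)·u_1 = (21/19, -7/19, 21/19).

u_2 = (21/19, -7/19, 21/19)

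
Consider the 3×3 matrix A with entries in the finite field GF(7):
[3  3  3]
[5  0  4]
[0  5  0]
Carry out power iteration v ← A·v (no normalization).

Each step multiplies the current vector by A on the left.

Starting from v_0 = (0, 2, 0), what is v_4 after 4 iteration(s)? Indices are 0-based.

v_4 = (4, 6, 3)

v_0 = (0, 2, 0).
v_1 = A·v_0 = (6, 0, 3).
v_2 = A·v_1 = (6, 0, 0).
v_3 = A·v_2 = (4, 2, 0).
v_4 = A·v_3 = (4, 6, 3).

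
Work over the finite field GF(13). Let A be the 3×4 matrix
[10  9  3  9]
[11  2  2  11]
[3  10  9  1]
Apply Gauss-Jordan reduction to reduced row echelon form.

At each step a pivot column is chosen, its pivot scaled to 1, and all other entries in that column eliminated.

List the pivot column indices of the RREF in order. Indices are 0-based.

[1] R0 /= 10  ⇒  (1, 10, 12, 10)
     R1 -= 11·R0  ⇒  (0, 9, 0, 5)
     R2 -= 3·R0  ⇒  (0, 6, 12, 10)
[2] R1 /= 9  ⇒  (0, 1, 0, 2)
     R0 -= 10·R1  ⇒  (1, 0, 12, 3)
     R2 -= 6·R1  ⇒  (0, 0, 12, 11)
[3] R2 /= 12  ⇒  (0, 0, 1, 2)
     R0 -= 12·R2  ⇒  (1, 0, 0, 5)

pivot columns: 0, 1, 2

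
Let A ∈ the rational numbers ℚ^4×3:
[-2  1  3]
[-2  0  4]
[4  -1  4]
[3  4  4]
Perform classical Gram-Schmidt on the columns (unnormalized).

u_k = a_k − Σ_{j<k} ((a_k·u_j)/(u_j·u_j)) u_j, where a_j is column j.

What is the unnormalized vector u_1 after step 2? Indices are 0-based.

u_1 = (15/11, 4/11, -19/11, 38/11)

Step 1: u_0 = a_0 = (-2, -2, 4, 3).
Step 2: u_1 = a_1 − (2/11)·u_0 = (15/11, 4/11, -19/11, 38/11).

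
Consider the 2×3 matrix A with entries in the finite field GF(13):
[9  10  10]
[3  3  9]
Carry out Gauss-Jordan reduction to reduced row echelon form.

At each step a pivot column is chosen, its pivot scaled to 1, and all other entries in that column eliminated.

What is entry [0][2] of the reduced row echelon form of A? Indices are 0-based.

[1] R0 /= 9  ⇒  (1, 4, 4)
     R1 -= 3·R0  ⇒  (0, 4, 10)
[2] R1 /= 4  ⇒  (0, 1, 9)
     R0 -= 4·R1  ⇒  (1, 0, 7)

M[0][2] = 7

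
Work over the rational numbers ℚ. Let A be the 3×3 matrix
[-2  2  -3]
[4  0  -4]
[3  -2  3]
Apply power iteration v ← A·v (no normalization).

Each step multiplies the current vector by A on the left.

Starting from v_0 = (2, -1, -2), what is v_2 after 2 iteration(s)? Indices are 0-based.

v_0 = (2, -1, -2).
v_1 = A·v_0 = (0, 16, 2).
v_2 = A·v_1 = (26, -8, -26).

v_2 = (26, -8, -26)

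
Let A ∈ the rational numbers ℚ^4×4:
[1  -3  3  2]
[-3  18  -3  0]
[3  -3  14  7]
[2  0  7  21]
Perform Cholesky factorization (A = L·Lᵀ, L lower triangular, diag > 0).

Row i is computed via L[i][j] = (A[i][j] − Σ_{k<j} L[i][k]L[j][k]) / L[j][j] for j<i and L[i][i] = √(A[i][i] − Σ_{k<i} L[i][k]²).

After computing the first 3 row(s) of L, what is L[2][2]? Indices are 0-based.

Step 1: L[0][0] = √(1) = 1.
  L[1][0] = (-3) / L[0][0] = -3.
Step 2: L[1][1] = √(9) = 3.
  L[2][0] = (3) / L[0][0] = 3.
  L[2][1] = (6) / L[1][1] = 2.
Step 3: L[2][2] = √(1) = 1.

L[2][2] = 1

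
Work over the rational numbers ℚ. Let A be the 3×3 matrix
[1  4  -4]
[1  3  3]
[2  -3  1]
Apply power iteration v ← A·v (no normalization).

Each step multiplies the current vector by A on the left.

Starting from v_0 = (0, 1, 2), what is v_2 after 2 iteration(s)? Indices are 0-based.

v_2 = (36, 20, -36)

v_0 = (0, 1, 2).
v_1 = A·v_0 = (-4, 9, -1).
v_2 = A·v_1 = (36, 20, -36).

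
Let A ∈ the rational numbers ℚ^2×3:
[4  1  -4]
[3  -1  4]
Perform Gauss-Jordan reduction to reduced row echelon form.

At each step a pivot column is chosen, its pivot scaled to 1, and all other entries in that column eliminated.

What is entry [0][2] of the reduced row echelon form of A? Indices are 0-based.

[1] R0 /= 4  ⇒  (1, 1/4, -1)
     R1 -= 3·R0  ⇒  (0, -7/4, 7)
[2] R1 /= -7/4  ⇒  (0, 1, -4)
     R0 -= 1/4·R1  ⇒  (1, 0, 0)

M[0][2] = 0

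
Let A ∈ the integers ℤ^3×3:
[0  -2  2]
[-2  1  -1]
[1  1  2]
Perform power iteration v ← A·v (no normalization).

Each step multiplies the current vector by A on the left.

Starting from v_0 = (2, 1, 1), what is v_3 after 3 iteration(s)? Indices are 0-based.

v_3 = (30, -51, 21)

v_0 = (2, 1, 1).
v_1 = A·v_0 = (0, -4, 5).
v_2 = A·v_1 = (18, -9, 6).
v_3 = A·v_2 = (30, -51, 21).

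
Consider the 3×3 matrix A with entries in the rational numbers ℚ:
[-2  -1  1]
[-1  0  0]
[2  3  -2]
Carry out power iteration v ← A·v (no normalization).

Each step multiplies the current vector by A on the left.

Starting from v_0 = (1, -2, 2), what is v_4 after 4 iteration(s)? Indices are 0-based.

v_0 = (1, -2, 2).
v_1 = A·v_0 = (2, -1, -8).
v_2 = A·v_1 = (-11, -2, 17).
v_3 = A·v_2 = (41, 11, -62).
v_4 = A·v_3 = (-155, -41, 239).

v_4 = (-155, -41, 239)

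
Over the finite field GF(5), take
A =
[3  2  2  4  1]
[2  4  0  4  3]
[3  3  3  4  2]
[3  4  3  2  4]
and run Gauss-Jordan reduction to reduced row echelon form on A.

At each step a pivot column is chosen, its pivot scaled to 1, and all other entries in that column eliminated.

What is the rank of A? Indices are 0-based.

pivot(0,0)=3: scale R0 → (1, 4, 4, 3, 2)
  clear (1,0): R1 −= (2)R0 → (0, 1, 2, 3, 4)
  clear (2,0): R2 −= (3)R0 → (0, 1, 1, 0, 1)
  clear (3,0): R3 −= (3)R0 → (0, 2, 1, 3, 3)
pivot(1,1)=1: scale R1 → (0, 1, 2, 3, 4)
  clear (0,1): R0 −= (4)R1 → (1, 0, 1, 1, 1)
  clear (2,1): R2 −= (1)R1 → (0, 0, 4, 2, 2)
  clear (3,1): R3 −= (2)R1 → (0, 0, 2, 2, 0)
pivot(2,2)=4: scale R2 → (0, 0, 1, 3, 3)
  clear (0,2): R0 −= (1)R2 → (1, 0, 0, 3, 3)
  clear (1,2): R1 −= (2)R2 → (0, 1, 0, 2, 3)
  clear (3,2): R3 −= (2)R2 → (0, 0, 0, 1, 4)
pivot(3,3)=1: scale R3 → (0, 0, 0, 1, 4)
  clear (0,3): R0 −= (3)R3 → (1, 0, 0, 0, 1)
  clear (1,3): R1 −= (2)R3 → (0, 1, 0, 0, 0)
  clear (2,3): R2 −= (3)R3 → (0, 0, 1, 0, 1)

rank = 4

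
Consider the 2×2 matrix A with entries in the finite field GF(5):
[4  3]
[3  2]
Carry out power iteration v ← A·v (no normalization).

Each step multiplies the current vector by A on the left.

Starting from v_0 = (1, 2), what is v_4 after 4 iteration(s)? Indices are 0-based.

v_0 = (1, 2).
v_1 = A·v_0 = (0, 2).
v_2 = A·v_1 = (1, 4).
v_3 = A·v_2 = (1, 1).
v_4 = A·v_3 = (2, 0).

v_4 = (2, 0)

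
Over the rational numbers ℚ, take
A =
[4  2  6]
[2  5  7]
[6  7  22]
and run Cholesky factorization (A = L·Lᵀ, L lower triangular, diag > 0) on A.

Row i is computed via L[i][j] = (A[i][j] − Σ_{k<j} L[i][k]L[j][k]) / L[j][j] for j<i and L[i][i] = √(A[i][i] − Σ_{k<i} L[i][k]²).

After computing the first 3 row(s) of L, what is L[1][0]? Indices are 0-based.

Step 1: L[0][0] = √(4) = 2.
  L[1][0] = (2) / L[0][0] = 1.
Step 2: L[1][1] = √(4) = 2.
  L[2][0] = (6) / L[0][0] = 3.
  L[2][1] = (4) / L[1][1] = 2.
Step 3: L[2][2] = √(9) = 3.

L[1][0] = 1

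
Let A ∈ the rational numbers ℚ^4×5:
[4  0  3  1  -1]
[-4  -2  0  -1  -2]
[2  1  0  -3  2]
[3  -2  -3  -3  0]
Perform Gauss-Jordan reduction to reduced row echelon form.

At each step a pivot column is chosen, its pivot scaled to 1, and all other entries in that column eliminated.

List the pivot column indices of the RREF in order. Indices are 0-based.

pivot columns: 0, 1, 2, 3

step 1: normalize row 0 (÷4) = (1, 0, 3/4, 1/4, -1/4)
  row 1: subtract -4×row0 = (0, -2, 3, 0, -3)
  row 2: subtract 2×row0 = (0, 1, -3/2, -7/2, 5/2)
  row 3: subtract 3×row0 = (0, -2, -21/4, -15/4, 3/4)
step 2: normalize row 1 (÷-2) = (0, 1, -3/2, 0, 3/2)
  row 2: subtract 1×row1 = (0, 0, 0, -7/2, 1)
  row 3: subtract -2×row1 = (0, 0, -33/4, -15/4, 15/4)
step 3: exchange rows 2,3
step 3: normalize row 2 (÷-33/4) = (0, 0, 1, 5/11, -5/11)
  row 0: subtract 3/4×row2 = (1, 0, 0, -1/11, 1/11)
  row 1: subtract -3/2×row2 = (0, 1, 0, 15/22, 9/11)
step 4: normalize row 3 (÷-7/2) = (0, 0, 0, 1, -2/7)
  row 0: subtract -1/11×row3 = (1, 0, 0, 0, 5/77)
  row 1: subtract 15/22×row3 = (0, 1, 0, 0, 78/77)
  row 2: subtract 5/11×row3 = (0, 0, 1, 0, -25/77)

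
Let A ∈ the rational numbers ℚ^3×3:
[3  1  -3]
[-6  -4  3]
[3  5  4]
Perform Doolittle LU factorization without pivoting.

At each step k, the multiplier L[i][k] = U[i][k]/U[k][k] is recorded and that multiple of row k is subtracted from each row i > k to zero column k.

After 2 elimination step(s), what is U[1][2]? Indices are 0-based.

U[1][2] = -3

Step 1: pivot at (0,0) is 3.
  row1 ← row1 − (-2)·row0  ⇒  L[1][0]=-2, U row1=(0, -2, -3)
  row2 ← row2 − (1)·row0  ⇒  L[2][0]=1, U row2=(0, 4, 7)
Step 2: pivot at (1,1) is -2.
  row2 ← row2 − (-2)·row1  ⇒  L[2][1]=-2, U row2=(0, 0, 1)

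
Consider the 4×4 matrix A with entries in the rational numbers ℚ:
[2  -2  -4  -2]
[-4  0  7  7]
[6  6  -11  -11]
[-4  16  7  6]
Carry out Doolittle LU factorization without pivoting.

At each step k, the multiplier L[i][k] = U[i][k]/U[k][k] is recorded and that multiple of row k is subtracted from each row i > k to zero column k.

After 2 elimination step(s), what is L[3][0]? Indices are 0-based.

L[3][0] = -2

[col 0] pivot 2
  R1 -= -2*R0 → (0, -4, -1, 3)  (L[1][0] := -2)
  R2 -= 3*R0 → (0, 12, 1, -5)  (L[2][0] := 3)
  R3 -= -2*R0 → (0, 12, -1, 2)  (L[3][0] := -2)
[col 1] pivot -4
  R2 -= -3*R1 → (0, 0, -2, 4)  (L[2][1] := -3)
  R3 -= -3*R1 → (0, 0, -4, 11)  (L[3][1] := -3)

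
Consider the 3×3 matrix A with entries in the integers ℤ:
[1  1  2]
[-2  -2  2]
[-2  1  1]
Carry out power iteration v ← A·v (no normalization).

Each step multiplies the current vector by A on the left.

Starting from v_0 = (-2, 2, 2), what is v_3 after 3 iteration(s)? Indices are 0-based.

v_0 = (-2, 2, 2).
v_1 = A·v_0 = (4, 4, 8).
v_2 = A·v_1 = (24, 0, 4).
v_3 = A·v_2 = (32, -40, -44).

v_3 = (32, -40, -44)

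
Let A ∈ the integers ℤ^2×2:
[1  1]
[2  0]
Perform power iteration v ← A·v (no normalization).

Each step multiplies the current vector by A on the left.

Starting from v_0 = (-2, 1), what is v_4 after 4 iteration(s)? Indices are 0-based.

v_4 = (-17, -14)

v_0 = (-2, 1).
v_1 = A·v_0 = (-1, -4).
v_2 = A·v_1 = (-5, -2).
v_3 = A·v_2 = (-7, -10).
v_4 = A·v_3 = (-17, -14).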